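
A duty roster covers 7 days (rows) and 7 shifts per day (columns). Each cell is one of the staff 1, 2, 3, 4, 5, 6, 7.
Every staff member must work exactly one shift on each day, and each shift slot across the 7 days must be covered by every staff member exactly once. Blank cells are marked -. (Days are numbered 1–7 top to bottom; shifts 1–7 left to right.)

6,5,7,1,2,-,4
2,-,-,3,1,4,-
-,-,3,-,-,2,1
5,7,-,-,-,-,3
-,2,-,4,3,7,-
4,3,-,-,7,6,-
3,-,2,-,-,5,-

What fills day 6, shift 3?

1

Day 1, shift 6: day 1 has {1, 2, 4, 5, 6, 7} and shift 6 has {2, 4, 5, 6, 7}, leaving only 3.
Day 2, shift 2: day 2 has {1, 2, 3, 4} and shift 2 has {2, 3, 5, 7}, leaving only 6.
Day 2, shift 3: day 2 has {1, 2, 3, 4, 6} and shift 3 has {2, 3, 7}, leaving only 5.
Day 6 already has {3, 4, 6, 7} and shift 3 already has {2, 3, 5, 7}, so day 6, shift 3 must be 1.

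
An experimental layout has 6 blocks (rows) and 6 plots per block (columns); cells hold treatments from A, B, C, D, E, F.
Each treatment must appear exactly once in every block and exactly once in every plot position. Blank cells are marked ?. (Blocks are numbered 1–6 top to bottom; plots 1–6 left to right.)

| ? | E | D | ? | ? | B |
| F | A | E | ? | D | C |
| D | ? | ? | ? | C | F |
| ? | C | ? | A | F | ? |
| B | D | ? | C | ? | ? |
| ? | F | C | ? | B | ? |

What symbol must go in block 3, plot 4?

E

Block 1, plot 4: block 1 has {B, D, E} and plot 4 has {A, C}, leaving only F.
Block 1, plot 5: block 1 has {B, D, E, F} and plot 5 has {B, C, D, F}, leaving only A.
Block 1, plot 1: block 1 has {A, B, D, E, F} and plot 1 has {B, D, F}, leaving only C.
Block 2, plot 4: block 2 has {A, C, D, E, F} and plot 4 has {A, C, F}, leaving only B.
Block 3 already has {C, D, F} and plot 4 already has {A, B, C, F}, so block 3, plot 4 must be E.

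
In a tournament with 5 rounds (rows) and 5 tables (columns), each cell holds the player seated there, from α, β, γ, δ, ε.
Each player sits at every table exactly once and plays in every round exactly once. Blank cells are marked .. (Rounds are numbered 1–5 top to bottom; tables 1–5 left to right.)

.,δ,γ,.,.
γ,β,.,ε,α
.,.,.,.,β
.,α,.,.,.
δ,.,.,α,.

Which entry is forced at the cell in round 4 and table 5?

δ

Round 1, table 4: round 1 has {γ, δ} and table 4 has {α, ε}, leaving only β.
Round 1, table 5: round 1 has {β, γ, δ} and table 5 has {α, β}, leaving only ε.
Round 1, table 1: round 1 has {β, γ, δ, ε} and table 1 has {γ, δ}, leaving only α.
Round 2, table 3: round 2 has {α, β, γ, ε} and table 3 has {γ}, leaving only δ.
Round 3, table 1: round 3 has {β} and table 1 has {α, γ, δ}, leaving only ε.
Round 3, table 2: round 3 has {β, ε} and table 2 has {α, β, δ}, leaving only γ.
Round 3, table 3: round 3 has {β, γ, ε} and table 3 has {γ, δ}, leaving only α.
Round 3, table 4: round 3 has {α, β, γ, ε} and table 4 has {α, β, ε}, leaving only δ.
Round 4, table 1: round 4 has {α} and table 1 has {α, γ, δ, ε}, leaving only β.
Round 4, table 3: round 4 has {α, β} and table 3 has {α, γ, δ}, leaving only ε.
Round 4, table 4: round 4 has {α, β, ε} and table 4 has {α, β, δ, ε}, leaving only γ.
Round 4 already has {α, β, γ, ε} and table 5 already has {α, β, ε}, so round 4, table 5 must be δ.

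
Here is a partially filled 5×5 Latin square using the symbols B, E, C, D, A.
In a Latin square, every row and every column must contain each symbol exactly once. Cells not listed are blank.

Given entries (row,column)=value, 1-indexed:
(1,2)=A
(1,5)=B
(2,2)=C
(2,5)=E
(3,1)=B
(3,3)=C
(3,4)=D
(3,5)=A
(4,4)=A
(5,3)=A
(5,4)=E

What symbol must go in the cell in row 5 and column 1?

C

Row 1, column 4: row 1 has {B, A} and column 4 has {E, D, A}, leaving only C.
Row 2, column 4: row 2 has {E, C} and column 4 has {E, C, D, A}, leaving only B.
Row 2, column 3: row 2 has {B, E, C} and column 3 has {C, A}, leaving only D.
Row 1, column 3: row 1 has {B, C, A} and column 3 has {C, D, A}, leaving only E.
Row 1, column 1: row 1 has {B, E, C, A} and column 1 has {B}, leaving only D.
Row 5 already has {E, A} and column 1 already has {B, D}, so row 5, column 1 must be C.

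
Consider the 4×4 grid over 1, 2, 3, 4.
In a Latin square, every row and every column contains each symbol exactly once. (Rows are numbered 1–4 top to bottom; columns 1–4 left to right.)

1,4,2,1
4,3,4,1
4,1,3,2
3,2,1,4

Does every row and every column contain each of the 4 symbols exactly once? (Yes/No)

No

Row 1 contains 1 twice (at columns 1 and 4); row 2 is also not a permutation.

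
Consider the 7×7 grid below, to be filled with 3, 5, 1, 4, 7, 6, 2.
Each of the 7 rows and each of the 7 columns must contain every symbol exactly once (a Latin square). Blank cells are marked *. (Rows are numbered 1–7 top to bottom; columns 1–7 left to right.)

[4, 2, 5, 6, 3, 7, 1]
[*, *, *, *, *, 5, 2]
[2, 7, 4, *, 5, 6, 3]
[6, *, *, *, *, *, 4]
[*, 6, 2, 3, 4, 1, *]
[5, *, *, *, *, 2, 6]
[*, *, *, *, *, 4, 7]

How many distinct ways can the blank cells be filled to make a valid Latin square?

Row 2, column 1: eliminating its row and column leaves {3, 1, 7}.
Row 2, column 2: eliminating its row and column leaves {3, 1, 4}.
Row 2, column 3: eliminating its row and column leaves {3, 1, 7, 6}.
Row 2, column 4: eliminating its row and column leaves {1, 4, 7}.
Row 2, column 5: eliminating its row and column leaves {1, 7, 6}.
Row 3, column 4: eliminating its row and column leaves {1}.
Row 4, column 2: eliminating its row and column leaves {3, 5, 1}.
Row 4, column 3: eliminating its row and column leaves {3, 1, 7}.
Row 4, column 4: eliminating its row and column leaves {5, 1, 7, 2}.
Row 4, column 5: eliminating its row and column leaves {1, 7, 2}.
Row 4, column 6: eliminating its row and column leaves {3}.
Row 5, column 1: eliminating its row and column leaves {7}.
Row 5, column 7: eliminating its row and column leaves {5}.
Row 6, column 2: eliminating its row and column leaves {3, 1, 4}.
Row 6, column 3: eliminating its row and column leaves {3, 1, 7}.
Row 6, column 4: eliminating its row and column leaves {1, 4, 7}.
Row 6, column 5: eliminating its row and column leaves {1, 7}.
Row 7, column 1: eliminating its row and column leaves {3, 1}.
Row 7, column 2: eliminating its row and column leaves {3, 5, 1}.
Row 7, column 3: eliminating its row and column leaves {3, 1, 6}.
Row 7, column 4: eliminating its row and column leaves {5, 1, 2}.
Row 7, column 5: eliminating its row and column leaves {1, 6, 2}.
Enumerating the assignments across these blanks that avoid any row or column repeat gives 8 completions.

8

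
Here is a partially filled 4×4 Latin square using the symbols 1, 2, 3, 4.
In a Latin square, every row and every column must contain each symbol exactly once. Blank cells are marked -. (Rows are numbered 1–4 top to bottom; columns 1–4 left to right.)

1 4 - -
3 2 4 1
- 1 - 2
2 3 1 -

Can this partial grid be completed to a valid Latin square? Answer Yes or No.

Yes

No row or column among the givens repeats a symbol, and propagating forced cells runs into no contradiction.
One valid completion exists (for instance, 1 4 2 3 / 3 2 4 1 / 4 1 3 2 / 2 3 1 4).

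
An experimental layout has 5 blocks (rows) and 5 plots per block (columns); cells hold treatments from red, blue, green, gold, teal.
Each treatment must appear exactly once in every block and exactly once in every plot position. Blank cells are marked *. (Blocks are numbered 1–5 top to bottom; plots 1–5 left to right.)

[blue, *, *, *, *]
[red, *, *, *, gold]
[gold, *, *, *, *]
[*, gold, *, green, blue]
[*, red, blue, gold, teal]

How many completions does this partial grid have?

3

Block 1, plot 2: eliminating its block and plot leaves {green, teal}.
Block 1, plot 3: eliminating its block and plot leaves {red, green, gold, teal}.
Block 1, plot 4: eliminating its block and plot leaves {red, teal}.
Block 1, plot 5: eliminating its block and plot leaves {red, green}.
Block 2, plot 2: eliminating its block and plot leaves {blue, green, teal}.
Block 2, plot 3: eliminating its block and plot leaves {green, teal}.
Block 2, plot 4: eliminating its block and plot leaves {blue, teal}.
Block 3, plot 2: eliminating its block and plot leaves {blue, green, teal}.
Block 3, plot 3: eliminating its block and plot leaves {red, green, teal}.
Block 3, plot 4: eliminating its block and plot leaves {red, blue, teal}.
Block 3, plot 5: eliminating its block and plot leaves {red, green}.
Block 4, plot 1: eliminating its block and plot leaves {teal}.
Block 4, plot 3: eliminating its block and plot leaves {red, teal}.
Block 5, plot 1: eliminating its block and plot leaves {green}.
Enumerating the assignments across these blanks that avoid any block or plot repeat gives 3 completions.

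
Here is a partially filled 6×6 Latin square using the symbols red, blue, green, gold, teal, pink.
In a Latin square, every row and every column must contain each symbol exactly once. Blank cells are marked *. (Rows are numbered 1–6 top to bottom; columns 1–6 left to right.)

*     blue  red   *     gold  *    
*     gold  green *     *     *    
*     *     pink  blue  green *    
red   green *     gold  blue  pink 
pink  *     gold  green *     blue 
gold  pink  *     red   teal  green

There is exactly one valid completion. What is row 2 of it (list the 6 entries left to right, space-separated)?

Row 1, column 6: row 1 has {red, blue, gold} and column 6 has {blue, green, pink}, leaving only teal.
Row 2, column 6: row 2 has {green, gold} and column 6 has {blue, green, teal, pink}, leaving only red.
Row 2, column 5: row 2 has {red, green, gold} and column 5 has {blue, green, gold, teal}, leaving only pink.
Row 2, column 4: row 2 has {red, green, gold, pink} and column 4 has {red, blue, green, gold}, leaving only teal.
Row 2, column 1: row 2 has {red, green, gold, teal, pink} and column 1 has {red, gold, pink}, leaving only blue.
So row 2 reads: blue gold green teal pink red.

blue gold green teal pink red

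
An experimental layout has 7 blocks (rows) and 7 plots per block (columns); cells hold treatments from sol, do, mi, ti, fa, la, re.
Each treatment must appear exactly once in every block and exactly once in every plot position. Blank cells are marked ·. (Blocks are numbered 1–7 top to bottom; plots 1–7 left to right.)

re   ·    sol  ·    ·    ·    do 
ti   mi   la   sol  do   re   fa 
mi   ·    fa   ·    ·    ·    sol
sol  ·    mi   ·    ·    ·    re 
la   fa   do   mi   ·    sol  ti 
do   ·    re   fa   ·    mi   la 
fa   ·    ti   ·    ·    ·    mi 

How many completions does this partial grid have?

Block 1, plot 2: eliminating its block and plot leaves {ti, la}.
Block 1, plot 4: eliminating its block and plot leaves {ti, la}.
Block 1, plot 5: eliminating its block and plot leaves {mi, ti, fa, la}.
Block 1, plot 6: eliminating its block and plot leaves {ti, fa, la}.
Block 3, plot 2: eliminating its block and plot leaves {do, ti, la, re}.
Block 3, plot 4: eliminating its block and plot leaves {do, ti, la, re}.
Block 3, plot 5: eliminating its block and plot leaves {ti, la, re}.
Block 3, plot 6: eliminating its block and plot leaves {do, ti, la}.
Block 4, plot 2: eliminating its block and plot leaves {do, ti, la}.
Block 4, plot 4: eliminating its block and plot leaves {do, ti, la}.
Block 4, plot 5: eliminating its block and plot leaves {ti, fa, la}.
Block 4, plot 6: eliminating its block and plot leaves {do, ti, fa, la}.
Block 5, plot 5: eliminating its block and plot leaves {re}.
Block 6, plot 2: eliminating its block and plot leaves {sol, ti}.
Block 6, plot 5: eliminating its block and plot leaves {sol, ti}.
Block 7, plot 2: eliminating its block and plot leaves {sol, do, la, re}.
Block 7, plot 4: eliminating its block and plot leaves {do, la, re}.
Block 7, plot 5: eliminating its block and plot leaves {sol, la, re}.
Block 7, plot 6: eliminating its block and plot leaves {do, la}.
Enumerating the assignments across these blanks that avoid any block or plot repeat gives 9 completions.

9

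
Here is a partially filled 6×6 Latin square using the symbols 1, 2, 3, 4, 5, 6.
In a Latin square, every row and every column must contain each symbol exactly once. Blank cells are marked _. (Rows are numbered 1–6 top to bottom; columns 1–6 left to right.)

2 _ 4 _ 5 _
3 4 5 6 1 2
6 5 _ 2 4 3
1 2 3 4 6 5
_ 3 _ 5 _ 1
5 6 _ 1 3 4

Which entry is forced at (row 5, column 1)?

4

Row 5 already has {1, 3, 5} and column 1 already has {1, 2, 3, 5, 6}, so row 5, column 1 must be 4.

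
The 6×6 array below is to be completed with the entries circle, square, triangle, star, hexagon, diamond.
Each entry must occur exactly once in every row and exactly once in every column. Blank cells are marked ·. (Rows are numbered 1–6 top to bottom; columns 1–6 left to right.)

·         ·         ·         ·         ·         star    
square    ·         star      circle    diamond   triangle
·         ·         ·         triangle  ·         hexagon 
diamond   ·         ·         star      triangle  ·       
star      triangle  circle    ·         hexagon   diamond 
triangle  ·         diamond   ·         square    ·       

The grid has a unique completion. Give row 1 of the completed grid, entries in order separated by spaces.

Row 1, column 5: row 1 has {star} and column 5 has {square, triangle, hexagon, diamond}, leaving only circle.
Row 1, column 1: row 1 has {circle, star} and column 1 has {square, triangle, star, diamond}, leaving only hexagon.
Row 2, column 2: row 2 has {circle, square, triangle, star, diamond} and column 2 has {triangle}, leaving only hexagon.
Row 3, column 1: row 3 has {triangle, hexagon} and column 1 has {square, triangle, star, hexagon, diamond}, leaving only circle.
Row 3, column 3: row 3 has {circle, triangle, hexagon} and column 3 has {circle, star, diamond}, leaving only square.
Row 1, column 3: row 1 has {circle, star, hexagon} and column 3 has {circle, square, star, diamond}, leaving only triangle.
Row 3, column 5: row 3 has {circle, square, triangle, hexagon} and column 5 has {circle, square, triangle, hexagon, diamond}, leaving only star.
Row 3, column 2: row 3 has {circle, square, triangle, star, hexagon} and column 2 has {triangle, hexagon}, leaving only diamond.
Row 1, column 2: row 1 has {circle, triangle, star, hexagon} and column 2 has {triangle, hexagon, diamond}, leaving only square.
Row 1, column 4: row 1 has {circle, square, triangle, star, hexagon} and column 4 has {circle, triangle, star}, leaving only diamond.
So row 1 reads: hexagon square triangle diamond circle star.

hexagon square triangle diamond circle star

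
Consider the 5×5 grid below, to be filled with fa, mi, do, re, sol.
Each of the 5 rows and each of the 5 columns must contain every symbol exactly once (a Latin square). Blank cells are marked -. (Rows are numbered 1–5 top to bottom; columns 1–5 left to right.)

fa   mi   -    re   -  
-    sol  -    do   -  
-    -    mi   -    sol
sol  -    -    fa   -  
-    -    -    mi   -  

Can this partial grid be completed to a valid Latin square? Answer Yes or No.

Row 3, column 4: row 3 together with column 4 already contain {fa, mi, do, re, sol} — every symbol — so nothing can go there. The grid has no valid completion.

No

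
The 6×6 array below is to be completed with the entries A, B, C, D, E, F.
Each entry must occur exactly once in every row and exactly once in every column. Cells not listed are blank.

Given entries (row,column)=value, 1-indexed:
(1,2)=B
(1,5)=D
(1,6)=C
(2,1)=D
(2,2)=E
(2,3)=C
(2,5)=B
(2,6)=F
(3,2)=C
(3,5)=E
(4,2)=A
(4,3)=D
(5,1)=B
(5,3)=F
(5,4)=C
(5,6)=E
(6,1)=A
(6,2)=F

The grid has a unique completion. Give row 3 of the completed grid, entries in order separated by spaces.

Row 3, column 1: row 3 has {C, E} and column 1 has {A, B, D}, leaving only F.
Row 1, column 1: row 1 has {B, C, D} and column 1 has {A, B, D, F}, leaving only E.
Row 1, column 3: row 1 has {B, C, D, E} and column 3 has {C, D, F}, leaving only A.
Row 3, column 3: row 3 has {C, E, F} and column 3 has {A, C, D, F}, leaving only B.
Row 1, column 4: row 1 has {A, B, C, D, E} and column 4 has {C}, leaving only F.
Row 2, column 4: row 2 has {B, C, D, E, F} and column 4 has {C, F}, leaving only A.
Row 3, column 4: row 3 has {B, C, E, F} and column 4 has {A, C, F}, leaving only D.
Row 3, column 6: row 3 has {B, C, D, E, F} and column 6 has {C, E, F}, leaving only A.
So row 3 reads: F C B D E A.

F C B D E A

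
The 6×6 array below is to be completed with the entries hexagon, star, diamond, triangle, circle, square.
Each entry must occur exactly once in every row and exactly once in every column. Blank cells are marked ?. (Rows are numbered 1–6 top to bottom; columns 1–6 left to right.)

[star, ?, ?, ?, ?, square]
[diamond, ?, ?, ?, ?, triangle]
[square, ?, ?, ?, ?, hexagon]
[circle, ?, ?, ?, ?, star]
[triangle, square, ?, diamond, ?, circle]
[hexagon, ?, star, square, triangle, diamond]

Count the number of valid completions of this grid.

14

Row 1, column 2: eliminating its row and column leaves {hexagon, diamond, triangle, circle}.
Row 1, column 3: eliminating its row and column leaves {hexagon, diamond, triangle, circle}.
Row 1, column 4: eliminating its row and column leaves {hexagon, triangle, circle}.
Row 1, column 5: eliminating its row and column leaves {hexagon, diamond, circle}.
Row 2, column 2: eliminating its row and column leaves {hexagon, star, circle}.
Row 2, column 3: eliminating its row and column leaves {hexagon, circle, square}.
Row 2, column 4: eliminating its row and column leaves {hexagon, star, circle}.
Row 2, column 5: eliminating its row and column leaves {hexagon, star, circle, square}.
Row 3, column 2: eliminating its row and column leaves {star, diamond, triangle, circle}.
Row 3, column 3: eliminating its row and column leaves {diamond, triangle, circle}.
Row 3, column 4: eliminating its row and column leaves {star, triangle, circle}.
Row 3, column 5: eliminating its row and column leaves {star, diamond, circle}.
Row 4, column 2: eliminating its row and column leaves {hexagon, diamond, triangle}.
Row 4, column 3: eliminating its row and column leaves {hexagon, diamond, triangle, square}.
Row 4, column 4: eliminating its row and column leaves {hexagon, triangle}.
Row 4, column 5: eliminating its row and column leaves {hexagon, diamond, square}.
Row 5, column 3: eliminating its row and column leaves {hexagon}.
Row 5, column 5: eliminating its row and column leaves {hexagon, star}.
Row 6, column 2: eliminating its row and column leaves {circle}.
Enumerating the assignments across these blanks that avoid any row or column repeat gives 14 completions.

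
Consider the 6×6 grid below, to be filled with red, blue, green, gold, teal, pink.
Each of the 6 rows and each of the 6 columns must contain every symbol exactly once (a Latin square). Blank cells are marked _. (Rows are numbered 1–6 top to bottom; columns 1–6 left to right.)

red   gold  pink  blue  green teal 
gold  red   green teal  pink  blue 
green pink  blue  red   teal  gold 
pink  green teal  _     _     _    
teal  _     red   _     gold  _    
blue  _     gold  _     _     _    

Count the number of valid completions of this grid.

2

Row 4, column 4: eliminating its row and column leaves {gold}.
Row 4, column 5: eliminating its row and column leaves {red, blue}.
Row 4, column 6: eliminating its row and column leaves {red}.
Row 5, column 2: eliminating its row and column leaves {blue}.
Row 5, column 4: eliminating its row and column leaves {green, pink}.
Row 5, column 6: eliminating its row and column leaves {green, pink}.
Row 6, column 2: eliminating its row and column leaves {teal}.
Row 6, column 4: eliminating its row and column leaves {green, pink}.
Row 6, column 5: eliminating its row and column leaves {red}.
Row 6, column 6: eliminating its row and column leaves {red, green, pink}.
Enumerating the assignments across these blanks that avoid any row or column repeat gives 2 completions.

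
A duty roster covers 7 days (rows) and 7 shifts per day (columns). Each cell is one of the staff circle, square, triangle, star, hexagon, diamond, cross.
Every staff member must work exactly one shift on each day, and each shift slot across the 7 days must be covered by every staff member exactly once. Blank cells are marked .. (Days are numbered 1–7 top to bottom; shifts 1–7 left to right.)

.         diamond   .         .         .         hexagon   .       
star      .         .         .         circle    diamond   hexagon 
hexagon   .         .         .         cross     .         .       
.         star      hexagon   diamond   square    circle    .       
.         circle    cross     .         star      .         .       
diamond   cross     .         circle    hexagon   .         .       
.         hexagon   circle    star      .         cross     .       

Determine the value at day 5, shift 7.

Day 1, shift 5: day 1 has {hexagon, diamond} and shift 5 has {circle, square, star, hexagon, cross}, leaving only triangle.
Day 7, shift 5: day 7 has {circle, star, hexagon, cross} and shift 5 has {circle, square, triangle, star, hexagon, cross}, leaving only diamond.
Day 5, shift 7 is narrowed to {square, triangle, diamond}.
If it were square, then day 5, shift 6 would be left with no valid symbol.
If it were triangle, then day 5, shift 6 would be left with no valid symbol.
So day 5, shift 7 must be diamond.

diamond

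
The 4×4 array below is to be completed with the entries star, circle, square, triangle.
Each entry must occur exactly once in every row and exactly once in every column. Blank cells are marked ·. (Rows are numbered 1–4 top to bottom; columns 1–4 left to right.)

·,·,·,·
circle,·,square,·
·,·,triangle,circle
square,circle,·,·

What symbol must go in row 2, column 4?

star

Row 3, column 1: row 3 has {circle, triangle} and column 1 has {circle, square}, leaving only star.
Row 1, column 1: row 1 has {} and column 1 has {star, circle, square}, leaving only triangle.
Row 3, column 2: row 3 has {star, circle, triangle} and column 2 has {circle}, leaving only square.
Row 1, column 2: row 1 has {triangle} and column 2 has {circle, square}, leaving only star.
Row 1, column 3: row 1 has {star, triangle} and column 3 has {square, triangle}, leaving only circle.
Row 1, column 4: row 1 has {star, circle, triangle} and column 4 has {circle}, leaving only square.
Row 2, column 2: row 2 has {circle, square} and column 2 has {star, circle, square}, leaving only triangle.
Row 2 already has {circle, square, triangle} and column 4 already has {circle, square}, so row 2, column 4 must be star.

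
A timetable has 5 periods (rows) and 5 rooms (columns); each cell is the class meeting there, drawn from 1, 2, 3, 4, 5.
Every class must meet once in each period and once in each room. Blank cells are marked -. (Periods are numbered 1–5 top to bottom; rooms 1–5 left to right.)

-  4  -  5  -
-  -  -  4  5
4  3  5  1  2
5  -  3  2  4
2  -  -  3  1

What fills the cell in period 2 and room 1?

3

Period 1, room 5: period 1 has {4, 5} and room 5 has {1, 2, 4, 5}, leaving only 3.
Period 1, room 1: period 1 has {3, 4, 5} and room 1 has {2, 4, 5}, leaving only 1.
Period 2 already has {4, 5} and room 1 already has {1, 2, 4, 5}, so period 2, room 1 must be 3.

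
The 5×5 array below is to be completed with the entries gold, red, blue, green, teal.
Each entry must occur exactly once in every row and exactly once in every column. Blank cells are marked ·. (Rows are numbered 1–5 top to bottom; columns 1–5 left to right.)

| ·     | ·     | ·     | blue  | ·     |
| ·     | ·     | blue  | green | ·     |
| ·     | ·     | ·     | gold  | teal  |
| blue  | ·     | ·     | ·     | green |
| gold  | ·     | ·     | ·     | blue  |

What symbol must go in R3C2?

blue

Row 3, column 2 is narrowed to {red, blue, green}.
If it were red, then row 3, column 3 would be left with no valid symbol.
If it were green, then row 3, column 3 would be left with no valid symbol.
So row 3, column 2 must be blue.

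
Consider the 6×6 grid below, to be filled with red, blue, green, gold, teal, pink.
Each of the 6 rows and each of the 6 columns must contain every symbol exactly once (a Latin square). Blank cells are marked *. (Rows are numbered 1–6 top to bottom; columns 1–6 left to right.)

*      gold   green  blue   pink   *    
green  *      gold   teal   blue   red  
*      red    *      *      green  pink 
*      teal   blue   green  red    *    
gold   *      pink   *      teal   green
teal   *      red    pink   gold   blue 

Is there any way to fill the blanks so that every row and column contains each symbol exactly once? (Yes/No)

Yes

No row or column among the givens repeats a symbol, and propagating forced cells runs into no contradiction.
One valid completion exists (for instance, red gold green blue pink teal / green pink gold teal blue red / blue red teal gold green pink / pink teal blue green red gold / gold blue pink red teal green / teal green red pink gold blue).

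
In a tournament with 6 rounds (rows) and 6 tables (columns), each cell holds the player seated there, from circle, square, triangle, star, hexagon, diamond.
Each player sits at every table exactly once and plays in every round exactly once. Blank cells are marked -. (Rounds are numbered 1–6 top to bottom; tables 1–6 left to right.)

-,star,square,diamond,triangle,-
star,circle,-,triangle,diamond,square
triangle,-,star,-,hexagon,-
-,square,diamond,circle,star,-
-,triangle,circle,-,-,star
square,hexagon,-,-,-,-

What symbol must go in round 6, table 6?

Round 2, table 3: round 2 has {circle, square, triangle, star, diamond} and table 3 has {circle, square, star, diamond}, leaving only hexagon.
Round 3, table 2: round 3 has {triangle, star, hexagon} and table 2 has {circle, square, triangle, star, hexagon}, leaving only diamond.
Round 3, table 4: round 3 has {triangle, star, hexagon, diamond} and table 4 has {circle, triangle, diamond}, leaving only square.
Round 3, table 6: round 3 has {square, triangle, star, hexagon, diamond} and table 6 has {square, star}, leaving only circle.
Round 1, table 6: round 1 has {square, triangle, star, diamond} and table 6 has {circle, square, star}, leaving only hexagon.
Round 1, table 1: round 1 has {square, triangle, star, hexagon, diamond} and table 1 has {square, triangle, star}, leaving only circle.
Round 4, table 1: round 4 has {circle, square, star, diamond} and table 1 has {circle, square, triangle, star}, leaving only hexagon.
Round 4, table 6: round 4 has {circle, square, star, hexagon, diamond} and table 6 has {circle, square, star, hexagon}, leaving only triangle.
Round 6 already has {square, hexagon} and table 6 already has {circle, square, triangle, star, hexagon}, so round 6, table 6 must be diamond.

diamond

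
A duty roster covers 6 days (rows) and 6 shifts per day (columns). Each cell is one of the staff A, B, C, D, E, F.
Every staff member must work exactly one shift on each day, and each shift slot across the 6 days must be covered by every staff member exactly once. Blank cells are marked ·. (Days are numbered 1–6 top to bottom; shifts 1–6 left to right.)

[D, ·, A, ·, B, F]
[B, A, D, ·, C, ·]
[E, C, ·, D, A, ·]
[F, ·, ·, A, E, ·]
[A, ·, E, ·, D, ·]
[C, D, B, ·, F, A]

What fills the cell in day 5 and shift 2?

F

Day 1, shift 2: day 1 has {A, B, D, F} and shift 2 has {A, C, D}, leaving only E.
Day 1, shift 4: day 1 has {A, B, D, E, F} and shift 4 has {A, D}, leaving only C.
Day 2, shift 6: day 2 has {A, B, C, D} and shift 6 has {A, F}, leaving only E.
Day 2, shift 4: day 2 has {A, B, C, D, E} and shift 4 has {A, C, D}, leaving only F.
Day 3, shift 3: day 3 has {A, C, D, E} and shift 3 has {A, B, D, E}, leaving only F.
Day 3, shift 6: day 3 has {A, C, D, E, F} and shift 6 has {A, E, F}, leaving only B.
Day 4, shift 2: day 4 has {A, E, F} and shift 2 has {A, C, D, E}, leaving only B.
Day 5 already has {A, D, E} and shift 2 already has {A, B, C, D, E}, so day 5, shift 2 must be F.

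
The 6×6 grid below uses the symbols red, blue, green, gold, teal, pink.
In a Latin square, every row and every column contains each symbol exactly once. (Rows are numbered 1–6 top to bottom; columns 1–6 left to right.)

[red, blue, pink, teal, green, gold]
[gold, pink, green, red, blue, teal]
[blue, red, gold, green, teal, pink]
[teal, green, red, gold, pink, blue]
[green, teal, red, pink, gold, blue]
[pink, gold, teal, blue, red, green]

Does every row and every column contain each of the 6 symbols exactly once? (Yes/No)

Every row is a permutation, but column 6 contains blue twice (at rows 4 and 5).

No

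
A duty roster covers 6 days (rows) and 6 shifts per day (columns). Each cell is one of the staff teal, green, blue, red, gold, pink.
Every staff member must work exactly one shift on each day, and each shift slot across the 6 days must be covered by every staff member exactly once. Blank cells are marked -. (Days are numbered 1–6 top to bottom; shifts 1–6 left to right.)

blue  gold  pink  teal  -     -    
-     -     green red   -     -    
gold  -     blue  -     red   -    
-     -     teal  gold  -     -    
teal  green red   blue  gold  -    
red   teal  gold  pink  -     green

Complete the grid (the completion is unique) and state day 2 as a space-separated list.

Day 2, shift 1: day 2 has {green, red} and shift 1 has {teal, blue, red, gold}, leaving only pink.
Day 2, shift 2: day 2 has {green, red, pink} and shift 2 has {teal, green, gold}, leaving only blue.
Day 2, shift 5: day 2 has {green, blue, red, pink} and shift 5 has {red, gold}, leaving only teal.
Day 2, shift 6: day 2 has {teal, green, blue, red, pink} and shift 6 has {green}, leaving only gold.
So day 2 reads: pink blue green red teal gold.

pink blue green red teal gold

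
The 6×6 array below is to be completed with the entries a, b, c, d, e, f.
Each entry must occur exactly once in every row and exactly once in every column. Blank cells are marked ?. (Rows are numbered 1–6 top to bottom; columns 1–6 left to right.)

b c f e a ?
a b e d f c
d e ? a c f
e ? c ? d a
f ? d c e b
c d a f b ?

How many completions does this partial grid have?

1

Row 1, column 6: eliminating its row and column leaves {d}.
Row 3, column 3: eliminating its row and column leaves {b}.
Row 4, column 2: eliminating its row and column leaves {f}.
Row 4, column 4: eliminating its row and column leaves {b}.
Row 5, column 2: eliminating its row and column leaves {a}.
Row 6, column 6: eliminating its row and column leaves {e}.
Only one assignment across all blanks avoids any row or column repeat, giving 1 completion.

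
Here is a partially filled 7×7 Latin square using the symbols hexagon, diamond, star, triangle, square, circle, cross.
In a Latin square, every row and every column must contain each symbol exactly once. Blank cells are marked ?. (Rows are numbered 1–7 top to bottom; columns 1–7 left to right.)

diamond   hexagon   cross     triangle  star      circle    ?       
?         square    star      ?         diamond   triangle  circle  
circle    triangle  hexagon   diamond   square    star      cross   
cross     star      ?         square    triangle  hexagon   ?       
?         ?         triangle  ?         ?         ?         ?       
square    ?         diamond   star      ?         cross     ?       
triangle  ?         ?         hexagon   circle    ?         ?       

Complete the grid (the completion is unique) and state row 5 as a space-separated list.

star diamond triangle circle cross square hexagon

Row 1, column 7: row 1 has {hexagon, diamond, star, triangle, circle, cross} and column 7 has {circle, cross}, leaving only square.
Row 2, column 1: row 2 has {diamond, star, triangle, square, circle} and column 1 has {diamond, triangle, square, circle, cross}, leaving only hexagon.
Row 5, column 1: row 5 has {triangle} and column 1 has {hexagon, diamond, triangle, square, circle, cross}, leaving only star.
Row 2, column 4: row 2 has {hexagon, diamond, star, triangle, square, circle} and column 4 has {hexagon, diamond, star, triangle, square}, leaving only cross.
Row 5, column 4: row 5 has {star, triangle} and column 4 has {hexagon, diamond, star, triangle, square, cross}, leaving only circle.
Row 4, column 3: row 4 has {hexagon, star, triangle, square, cross} and column 3 has {hexagon, diamond, star, triangle, cross}, leaving only circle.
Row 4, column 7: row 4 has {hexagon, star, triangle, square, circle, cross} and column 7 has {square, circle, cross}, leaving only diamond.
Row 5, column 7: row 5 has {star, triangle, circle} and column 7 has {diamond, square, circle, cross}, leaving only hexagon.
Row 5, column 5: row 5 has {hexagon, star, triangle, circle} and column 5 has {diamond, star, triangle, square, circle}, leaving only cross.
Row 5, column 2: row 5 has {hexagon, star, triangle, circle, cross} and column 2 has {hexagon, star, triangle, square}, leaving only diamond.
Row 5, column 6: row 5 has {hexagon, diamond, star, triangle, circle, cross} and column 6 has {hexagon, star, triangle, circle, cross}, leaving only square.
So row 5 reads: star diamond triangle circle cross square hexagon.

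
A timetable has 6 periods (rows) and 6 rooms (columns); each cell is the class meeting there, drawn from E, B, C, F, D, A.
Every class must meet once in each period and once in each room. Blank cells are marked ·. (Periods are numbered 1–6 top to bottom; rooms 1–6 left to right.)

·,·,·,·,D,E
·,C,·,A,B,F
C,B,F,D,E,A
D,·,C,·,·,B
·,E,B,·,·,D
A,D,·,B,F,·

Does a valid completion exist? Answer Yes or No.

No

Period 1, room 3: period 1 has {E, D} and room 3 has {B, C, F}, so it must be A.
Period 1, room 2: period 1 has {E, D, A} and room 2 has {E, B, C, D}, so it must be F.
Period 1, room 1: period 1 has {E, F, D, A} and room 1 has {C, D, A}, so it must be B.
Period 1, room 4: period 1 has {E, B, F, D, A} and room 4 has {B, D, A}, so it must be C.
Period 2, room 1: period 2 has {B, C, F, A} and room 1 has {B, C, D, A}, so it must be E.
Period 2, room 3: period 2 has {E, B, C, F, A} and room 3 has {B, C, F, A}, so it must be D.
Period 4, room 2: period 4 has {B, C, D} and room 2 has {E, B, C, F, D}, so it must be A.
Now period 4, room 5: period 4 together with room 5 already contain {E, B, C, F, D, A} — every symbol — so nothing can go there. The grid has no valid completion.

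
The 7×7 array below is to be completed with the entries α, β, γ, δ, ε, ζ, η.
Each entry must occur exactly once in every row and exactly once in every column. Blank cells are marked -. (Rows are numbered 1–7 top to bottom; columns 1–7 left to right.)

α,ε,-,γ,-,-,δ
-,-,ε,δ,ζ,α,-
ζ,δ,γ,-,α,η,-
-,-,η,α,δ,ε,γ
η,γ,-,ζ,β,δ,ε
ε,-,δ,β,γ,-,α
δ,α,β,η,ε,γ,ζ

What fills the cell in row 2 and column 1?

Row 1, column 3: row 1 has {α, γ, δ, ε} and column 3 has {β, γ, δ, ε, η}, leaving only ζ.
Row 1, column 5: row 1 has {α, γ, δ, ε, ζ} and column 5 has {α, β, γ, δ, ε, ζ}, leaving only η.
Row 1, column 6: row 1 has {α, γ, δ, ε, ζ, η} and column 6 has {α, γ, δ, ε, η}, leaving only β.
Row 3, column 4: row 3 has {α, γ, δ, ζ, η} and column 4 has {α, β, γ, δ, ζ, η}, leaving only ε.
Row 3, column 7: row 3 has {α, γ, δ, ε, ζ, η} and column 7 has {α, γ, δ, ε, ζ}, leaving only β.
Row 2, column 7: row 2 has {α, δ, ε, ζ} and column 7 has {α, β, γ, δ, ε, ζ}, leaving only η.
Row 2, column 2: row 2 has {α, δ, ε, ζ, η} and column 2 has {α, γ, δ, ε}, leaving only β.
Row 2 already has {α, β, δ, ε, ζ, η} and column 1 already has {α, δ, ε, ζ, η}, so row 2, column 1 must be γ.

γ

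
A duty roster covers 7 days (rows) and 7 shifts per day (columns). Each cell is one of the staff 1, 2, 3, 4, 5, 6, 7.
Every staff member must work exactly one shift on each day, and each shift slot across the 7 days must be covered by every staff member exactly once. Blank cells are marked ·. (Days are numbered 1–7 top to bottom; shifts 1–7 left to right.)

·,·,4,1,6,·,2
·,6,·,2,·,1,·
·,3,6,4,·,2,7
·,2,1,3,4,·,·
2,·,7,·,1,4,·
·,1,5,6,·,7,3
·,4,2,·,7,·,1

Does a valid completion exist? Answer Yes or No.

No

Day 2, shift 3: day 2 has {1, 2, 6} and shift 3 has {1, 2, 4, 5, 6, 7}, so it must be 3.
Day 2, shift 5: day 2 has {1, 2, 3, 6} and shift 5 has {1, 4, 6, 7}, so it must be 5.
Now day 3, shift 5: day 3 together with shift 5 already contain {1, 2, 3, 4, 5, 6, 7} — every symbol — so nothing can go there. The grid has no valid completion.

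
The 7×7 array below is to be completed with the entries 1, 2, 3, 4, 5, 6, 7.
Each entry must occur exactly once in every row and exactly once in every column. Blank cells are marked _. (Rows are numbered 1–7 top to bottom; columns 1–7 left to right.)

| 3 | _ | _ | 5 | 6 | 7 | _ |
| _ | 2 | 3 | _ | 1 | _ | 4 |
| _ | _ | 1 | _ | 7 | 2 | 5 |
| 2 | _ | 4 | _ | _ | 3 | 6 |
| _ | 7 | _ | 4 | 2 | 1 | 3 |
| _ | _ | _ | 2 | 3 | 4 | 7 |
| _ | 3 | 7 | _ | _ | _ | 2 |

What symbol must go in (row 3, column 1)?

4

Row 1, column 3: row 1 has {3, 5, 6, 7} and column 3 has {1, 3, 4, 7}, leaving only 2.
Row 1, column 7: row 1 has {2, 3, 5, 6, 7} and column 7 has {2, 3, 4, 5, 6, 7}, leaving only 1.
Row 1, column 2: row 1 has {1, 2, 3, 5, 6, 7} and column 2 has {2, 3, 7}, leaving only 4.
Row 3, column 2: row 3 has {1, 2, 5, 7} and column 2 has {2, 3, 4, 7}, leaving only 6.
Row 3 already has {1, 2, 5, 6, 7} and column 1 already has {2, 3}, so row 3, column 1 must be 4.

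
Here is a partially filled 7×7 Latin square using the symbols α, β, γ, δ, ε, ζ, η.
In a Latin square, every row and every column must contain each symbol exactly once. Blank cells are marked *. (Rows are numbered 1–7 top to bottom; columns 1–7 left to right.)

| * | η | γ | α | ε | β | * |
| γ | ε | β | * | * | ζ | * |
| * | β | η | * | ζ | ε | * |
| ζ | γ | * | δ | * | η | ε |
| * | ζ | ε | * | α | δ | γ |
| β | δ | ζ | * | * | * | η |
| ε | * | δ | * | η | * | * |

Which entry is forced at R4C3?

α

Row 4 already has {γ, δ, ε, ζ, η} and column 3 already has {β, γ, δ, ε, ζ, η}, so row 4, column 3 must be α.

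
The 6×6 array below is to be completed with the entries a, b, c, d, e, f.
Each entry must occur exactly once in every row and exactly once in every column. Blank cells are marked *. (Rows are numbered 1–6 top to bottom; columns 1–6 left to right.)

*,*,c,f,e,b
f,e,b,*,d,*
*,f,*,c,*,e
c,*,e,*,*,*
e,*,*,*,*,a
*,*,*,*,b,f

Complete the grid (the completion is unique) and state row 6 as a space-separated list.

d c a e b f

Row 2, column 4: row 2 has {b, d, e, f} and column 4 has {c, f}, leaving only a.
Row 2, column 6: row 2 has {a, b, d, e, f} and column 6 has {a, b, e, f}, leaving only c.
Row 3, column 5: row 3 has {c, e, f} and column 5 has {b, d, e}, leaving only a.
Row 3, column 3: row 3 has {a, c, e, f} and column 3 has {b, c, e}, leaving only d.
Row 6, column 3: row 6 has {b, f} and column 3 has {b, c, d, e}, leaving only a.
Row 6, column 1: row 6 has {a, b, f} and column 1 has {c, e, f}, leaving only d.
Row 6, column 2: row 6 has {a, b, d, f} and column 2 has {e, f}, leaving only c.
Row 6, column 4: row 6 has {a, b, c, d, f} and column 4 has {a, c, f}, leaving only e.
So row 6 reads: d c a e b f.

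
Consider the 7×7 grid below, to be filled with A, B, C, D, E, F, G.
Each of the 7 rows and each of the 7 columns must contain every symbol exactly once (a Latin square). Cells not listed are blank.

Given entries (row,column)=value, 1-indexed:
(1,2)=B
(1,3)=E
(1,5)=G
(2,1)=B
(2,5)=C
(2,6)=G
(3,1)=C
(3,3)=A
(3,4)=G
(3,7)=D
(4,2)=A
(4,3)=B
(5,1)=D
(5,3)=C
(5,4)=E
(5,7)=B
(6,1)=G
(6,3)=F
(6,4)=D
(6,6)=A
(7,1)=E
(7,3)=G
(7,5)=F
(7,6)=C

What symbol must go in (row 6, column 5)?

Row 2, column 3: row 2 has {B, C, G} and column 3 has {A, B, C, E, F, G}, leaving only D.
Row 4, column 1: row 4 has {A, B} and column 1 has {B, C, D, E, G}, leaving only F.
Row 1, column 1: row 1 has {B, E, G} and column 1 has {B, C, D, E, F, G}, leaving only A.
Row 4, column 4: row 4 has {A, B, F} and column 4 has {D, E, G}, leaving only C.
Row 1, column 4: row 1 has {A, B, E, G} and column 4 has {C, D, E, G}, leaving only F.
Row 1, column 6: row 1 has {A, B, E, F, G} and column 6 has {A, C, G}, leaving only D.
Row 1, column 7: row 1 has {A, B, D, E, F, G} and column 7 has {B, D}, leaving only C.
Row 2, column 4: row 2 has {B, C, D, G} and column 4 has {C, D, E, F, G}, leaving only A.
Row 4, column 6: row 4 has {A, B, C, F} and column 6 has {A, C, D, G}, leaving only E.
Row 4, column 5: row 4 has {A, B, C, E, F} and column 5 has {C, F, G}, leaving only D.
Row 4, column 7: row 4 has {A, B, C, D, E, F} and column 7 has {B, C, D}, leaving only G.
Row 5, column 5: row 5 has {B, C, D, E} and column 5 has {C, D, F, G}, leaving only A.
Row 5, column 6: row 5 has {A, B, C, D, E} and column 6 has {A, C, D, E, G}, leaving only F.
Row 3, column 6: row 3 has {A, C, D, G} and column 6 has {A, C, D, E, F, G}, leaving only B.
Row 3, column 5: row 3 has {A, B, C, D, G} and column 5 has {A, C, D, F, G}, leaving only E.
Row 6 already has {A, D, F, G} and column 5 already has {A, C, D, E, F, G}, so row 6, column 5 must be B.

B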